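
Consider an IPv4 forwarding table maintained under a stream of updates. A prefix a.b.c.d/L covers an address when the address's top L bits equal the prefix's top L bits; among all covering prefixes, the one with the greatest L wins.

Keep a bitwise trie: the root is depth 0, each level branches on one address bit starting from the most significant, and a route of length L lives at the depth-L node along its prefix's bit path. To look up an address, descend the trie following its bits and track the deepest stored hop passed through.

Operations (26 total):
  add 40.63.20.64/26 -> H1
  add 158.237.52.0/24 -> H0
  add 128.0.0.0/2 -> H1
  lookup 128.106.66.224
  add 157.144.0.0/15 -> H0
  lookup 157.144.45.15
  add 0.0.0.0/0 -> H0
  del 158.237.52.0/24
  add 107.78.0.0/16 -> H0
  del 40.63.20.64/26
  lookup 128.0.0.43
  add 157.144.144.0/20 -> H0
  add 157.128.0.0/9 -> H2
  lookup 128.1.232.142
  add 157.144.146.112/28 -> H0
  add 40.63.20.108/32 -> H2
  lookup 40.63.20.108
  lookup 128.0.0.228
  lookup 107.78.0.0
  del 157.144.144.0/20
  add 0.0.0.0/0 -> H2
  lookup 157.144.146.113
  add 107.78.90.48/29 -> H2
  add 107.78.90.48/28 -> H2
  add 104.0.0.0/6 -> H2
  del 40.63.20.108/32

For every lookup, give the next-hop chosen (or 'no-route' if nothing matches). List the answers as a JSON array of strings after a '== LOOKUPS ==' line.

Apply in order:
  + 40.63.20.64/26 (H1) depth=26
  + 158.237.52.0/24 (H0) depth=24
  + 128.0.0.0/2 (H1) depth=2
  lookup 128.106.66.224: bits 100 walk d0:-→d1:-→d2:H1→d3:- -> H1
  + 157.144.0.0/15 (H0) depth=15
  lookup 157.144.45.15: bits 100111011001000 walk d0:-→d1:-→d2:H1→d3:-→d4:-→d5:-→d6:-→d7:-→d8:-→d9:-→d10:-→d11:-→d12:-→d13:-→d14:-→d15:H0 -> H0
  + 0.0.0.0/0 (H0) depth=0
  - 158.237.52.0/24 clear@24
  + 107.78.0.0/16 (H0) depth=16
  - 40.63.20.64/26 clear@26
  lookup 128.0.0.43: bits 100 walk d0:H0→d1:-→d2:H1→d3:- -> H1
  + 157.144.144.0/20 (H0) depth=20
  + 157.128.0.0/9 (H2) depth=9
  lookup 128.1.232.142: bits 100 walk d0:H0→d1:-→d2:H1→d3:- -> H1
  + 157.144.146.112/28 (H0) depth=28
  + 40.63.20.108/32 (H2) depth=32
  lookup 40.63.20.108: bits 00101000001111110001010001101100 walk d0:H0→d1:-→d2:-→d3:-→d4:-→d5:-→d6:-→d7:-→d8:-→d9:-→d10:-→d11:-→d12:-→d13:-→d14:-→d15:-→d16:-→d17:-→d18:-→d19:-→d20:-→d21:-→d22:-→d23:-→d24:-→d25:-→d26:-→d27:-→d28:-→d29:-→d30:-→d31:-→d32:H2 -> H2
  lookup 128.0.0.228: bits 100 walk d0:H0→d1:-→d2:H1→d3:- -> H1
  lookup 107.78.0.0: bits 0110101101001110 walk d0:H0→d1:-→d2:-→d3:-→d4:-→d5:-→d6:-→d7:-→d8:-→d9:-→d10:-→d11:-→d12:-→d13:-→d14:-→d15:-→d16:H0 -> H0
  - 157.144.144.0/20 clear@20
  + 0.0.0.0/0 (H2) depth=0
  lookup 157.144.146.113: bits 1001110110010000100100100111 walk d0:H2→d1:-→d2:H1→d3:-→d4:-→d5:-→d6:-→d7:-→d8:-→d9:H2→d10:-→d11:-→d12:-→d13:-→d14:-→d15:H0→d16:-→d17:-→d18:-→d19:-→d20:-→d21:-→d22:-→d23:-→d24:-→d25:-→d26:-→d27:-→d28:H0 -> H0
  + 107.78.90.48/29 (H2) depth=29
  + 107.78.90.48/28 (H2) depth=28
  + 104.0.0.0/6 (H2) depth=6
  - 40.63.20.108/32 clear@32

== LOOKUPS ==
["H1","H0","H1","H1","H2","H1","H0","H0"]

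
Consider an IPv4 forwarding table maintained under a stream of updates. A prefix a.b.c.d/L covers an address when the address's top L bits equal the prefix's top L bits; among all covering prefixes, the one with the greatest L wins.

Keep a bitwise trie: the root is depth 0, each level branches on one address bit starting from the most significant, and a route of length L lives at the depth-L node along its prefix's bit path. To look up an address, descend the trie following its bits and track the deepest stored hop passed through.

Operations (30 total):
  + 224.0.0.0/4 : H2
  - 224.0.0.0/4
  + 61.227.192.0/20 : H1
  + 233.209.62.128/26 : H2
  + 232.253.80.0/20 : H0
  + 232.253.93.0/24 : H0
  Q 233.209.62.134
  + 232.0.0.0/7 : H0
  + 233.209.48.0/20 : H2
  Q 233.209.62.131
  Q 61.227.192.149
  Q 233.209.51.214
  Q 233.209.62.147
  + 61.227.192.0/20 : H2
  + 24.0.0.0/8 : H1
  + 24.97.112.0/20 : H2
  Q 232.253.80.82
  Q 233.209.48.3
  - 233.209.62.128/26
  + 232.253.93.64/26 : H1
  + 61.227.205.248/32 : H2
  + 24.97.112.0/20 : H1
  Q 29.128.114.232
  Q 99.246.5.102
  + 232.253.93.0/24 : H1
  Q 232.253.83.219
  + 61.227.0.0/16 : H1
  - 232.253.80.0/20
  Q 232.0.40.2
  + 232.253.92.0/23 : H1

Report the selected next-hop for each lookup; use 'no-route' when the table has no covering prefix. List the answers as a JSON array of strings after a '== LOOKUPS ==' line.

Process each operation:
  + 224.0.0.0/4 (H2) depth=4
  - 224.0.0.0/4 clear@4
  + 61.227.192.0/20 (H1) depth=20
  + 233.209.62.128/26 (H2) depth=26
  + 232.253.80.0/20 (H0) depth=20
  + 232.253.93.0/24 (H0) depth=24
  ? 233.209.62.134  path d0:-→d1:-→d2:-→d3:-→d4:-→d5:-→d6:-→d7:-→d8:-→d9:-→d10:-→d11:-→d12:-→d13:-→d14:-→d15:-→d16:-→d17:-→d18:-→d19:-→d20:-→d21:-→d22:-→d23:-→d24:-→d25:-→d26:H2  best=H2
  + 232.0.0.0/7 (H0) depth=7
  + 233.209.48.0/20 (H2) depth=20
  ? 233.209.62.131  path d0:-→d1:-→d2:-→d3:-→d4:-→d5:-→d6:-→d7:H0→d8:-→d9:-→d10:-→d11:-→d12:-→d13:-→d14:-→d15:-→d16:-→d17:-→d18:-→d19:-→d20:H2→d21:-→d22:-→d23:-→d24:-→d25:-→d26:H2  best=H2
  ? 61.227.192.149  path d0:-→d1:-→d2:-→d3:-→d4:-→d5:-→d6:-→d7:-→d8:-→d9:-→d10:-→d11:-→d12:-→d13:-→d14:-→d15:-→d16:-→d17:-→d18:-→d19:-→d20:H1  best=H1
  ? 233.209.51.214  path d0:-→d1:-→d2:-→d3:-→d4:-→d5:-→d6:-→d7:H0→d8:-→d9:-→d10:-→d11:-→d12:-→d13:-→d14:-→d15:-→d16:-→d17:-→d18:-→d19:-→d20:H2  best=H2
  ? 233.209.62.147  path d0:-→d1:-→d2:-→d3:-→d4:-→d5:-→d6:-→d7:H0→d8:-→d9:-→d10:-→d11:-→d12:-→d13:-→d14:-→d15:-→d16:-→d17:-→d18:-→d19:-→d20:H2→d21:-→d22:-→d23:-→d24:-→d25:-→d26:H2  best=H2
  + 61.227.192.0/20 (H2) depth=20
  + 24.0.0.0/8 (H1) depth=8
  + 24.97.112.0/20 (H2) depth=20
  ? 232.253.80.82  path d0:-→d1:-→d2:-→d3:-→d4:-→d5:-→d6:-→d7:H0→d8:-→d9:-→d10:-→d11:-→d12:-→d13:-→d14:-→d15:-→d16:-→d17:-→d18:-→d19:-→d20:H0  best=H0
  ? 233.209.48.3  path d0:-→d1:-→d2:-→d3:-→d4:-→d5:-→d6:-→d7:H0→d8:-→d9:-→d10:-→d11:-→d12:-→d13:-→d14:-→d15:-→d16:-→d17:-→d18:-→d19:-→d20:H2  best=H2
  - 233.209.62.128/26 clear@26
  + 232.253.93.64/26 (H1) depth=26
  + 61.227.205.248/32 (H2) depth=32
  + 24.97.112.0/20 (H1) depth=20
  ? 29.128.114.232  path d0:-→d1:-→d2:-→d3:-→d4:-→d5:-  best=no-route
  ? 99.246.5.102  path d0:-→d1:-  best=no-route
  + 232.253.93.0/24 (H1) depth=24
  ? 232.253.83.219  path d0:-→d1:-→d2:-→d3:-→d4:-→d5:-→d6:-→d7:H0→d8:-→d9:-→d10:-→d11:-→d12:-→d13:-→d14:-→d15:-→d16:-→d17:-→d18:-→d19:-→d20:H0  best=H0
  + 61.227.0.0/16 (H1) depth=16
  - 232.253.80.0/20 clear@20
  ? 232.0.40.2  path d0:-→d1:-→d2:-→d3:-→d4:-→d5:-→d6:-→d7:H0→d8:-  best=H0
  + 232.253.92.0/23 (H1) depth=23

== LOOKUPS ==
["H2","H2","H1","H2","H2","H0","H2","no-route","no-route","H0","H0"]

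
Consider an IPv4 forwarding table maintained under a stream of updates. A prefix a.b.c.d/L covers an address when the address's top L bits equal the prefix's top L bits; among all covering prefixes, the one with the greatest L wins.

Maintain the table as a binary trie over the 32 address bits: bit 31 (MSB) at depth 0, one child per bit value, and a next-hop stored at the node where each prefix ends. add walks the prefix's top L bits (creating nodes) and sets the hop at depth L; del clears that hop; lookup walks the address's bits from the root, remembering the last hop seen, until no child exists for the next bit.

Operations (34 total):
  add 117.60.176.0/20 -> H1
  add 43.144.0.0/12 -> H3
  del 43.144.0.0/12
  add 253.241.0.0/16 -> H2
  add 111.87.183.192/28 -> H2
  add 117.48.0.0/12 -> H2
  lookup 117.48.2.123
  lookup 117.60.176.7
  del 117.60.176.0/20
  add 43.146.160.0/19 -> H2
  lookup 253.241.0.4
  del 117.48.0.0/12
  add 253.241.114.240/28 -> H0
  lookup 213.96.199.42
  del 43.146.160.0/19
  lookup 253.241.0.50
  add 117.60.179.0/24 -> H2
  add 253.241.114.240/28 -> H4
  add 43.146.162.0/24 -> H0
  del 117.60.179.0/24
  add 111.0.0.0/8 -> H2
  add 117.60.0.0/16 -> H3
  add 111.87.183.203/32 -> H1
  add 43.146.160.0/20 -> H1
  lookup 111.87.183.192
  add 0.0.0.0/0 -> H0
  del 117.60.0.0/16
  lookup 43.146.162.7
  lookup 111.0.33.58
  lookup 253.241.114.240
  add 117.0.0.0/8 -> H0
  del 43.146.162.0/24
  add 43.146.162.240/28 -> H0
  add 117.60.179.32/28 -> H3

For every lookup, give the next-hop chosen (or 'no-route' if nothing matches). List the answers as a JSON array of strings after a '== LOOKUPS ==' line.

Process each operation:
  add 117.60.176.0/20 -> H1 at depth 20
  add 43.144.0.0/12 -> H3 at depth 12
  del 43.144.0.0/12 (clear depth 12)
  add 253.241.0.0/16 -> H2 at depth 16
  add 111.87.183.192/28 -> H2 at depth 28
  add 117.48.0.0/12 -> H2 at depth 12
  ? 117.48.2.123  path d0:-→d1:-→d2:-→d3:-→d4:-→d5:-→d6:-→d7:-→d8:-→d9:-→d10:-→d11:-→d12:H2  best=H2
  ? 117.60.176.7  path d0:-→d1:-→d2:-→d3:-→d4:-→d5:-→d6:-→d7:-→d8:-→d9:-→d10:-→d11:-→d12:H2→d13:-→d14:-→d15:-→d16:-→d17:-→d18:-→d19:-→d20:H1  best=H1
  del 117.60.176.0/20 (clear depth 20)
  add 43.146.160.0/19 -> H2 at depth 19
  ? 253.241.0.4  path d0:-→d1:-→d2:-→d3:-→d4:-→d5:-→d6:-→d7:-→d8:-→d9:-→d10:-→d11:-→d12:-→d13:-→d14:-→d15:-→d16:H2  best=H2
  del 117.48.0.0/12 (clear depth 12)
  add 253.241.114.240/28 -> H0 at depth 28
  ? 213.96.199.42  path d0:-→d1:-→d2:-  best=no-route
  del 43.146.160.0/19 (clear depth 19)
  ? 253.241.0.50  path d0:-→d1:-→d2:-→d3:-→d4:-→d5:-→d6:-→d7:-→d8:-→d9:-→d10:-→d11:-→d12:-→d13:-→d14:-→d15:-→d16:H2→d17:-  best=H2
  add 117.60.179.0/24 -> H2 at depth 24
  add 253.241.114.240/28 -> H4 at depth 28
  add 43.146.162.0/24 -> H0 at depth 24
  del 117.60.179.0/24 (clear depth 24)
  add 111.0.0.0/8 -> H2 at depth 8
  add 117.60.0.0/16 -> H3 at depth 16
  add 111.87.183.203/32 -> H1 at depth 32
  add 43.146.160.0/20 -> H1 at depth 20
  ? 111.87.183.192  path d0:-→d1:-→d2:-→d3:-→d4:-→d5:-→d6:-→d7:-→d8:H2→d9:-→d10:-→d11:-→d12:-→d13:-→d14:-→d15:-→d16:-→d17:-→d18:-→d19:-→d20:-→d21:-→d22:-→d23:-→d24:-→d25:-→d26:-→d27:-→d28:H2  best=H2
  add 0.0.0.0/0 -> H0 at depth 0
  del 117.60.0.0/16 (clear depth 16)
  ? 43.146.162.7  path d0:H0→d1:-→d2:-→d3:-→d4:-→d5:-→d6:-→d7:-→d8:-→d9:-→d10:-→d11:-→d12:-→d13:-→d14:-→d15:-→d16:-→d17:-→d18:-→d19:-→d20:H1→d21:-→d22:-→d23:-→d24:H0  best=H0
  ? 111.0.33.58  path d0:H0→d1:-→d2:-→d3:-→d4:-→d5:-→d6:-→d7:-→d8:H2→d9:-  best=H2
  ? 253.241.114.240  path d0:H0→d1:-→d2:-→d3:-→d4:-→d5:-→d6:-→d7:-→d8:-→d9:-→d10:-→d11:-→d12:-→d13:-→d14:-→d15:-→d16:H2→d17:-→d18:-→d19:-→d20:-→d21:-→d22:-→d23:-→d24:-→d25:-→d26:-→d27:-→d28:H4  best=H4
  add 117.0.0.0/8 -> H0 at depth 8
  del 43.146.162.0/24 (clear depth 24)
  add 43.146.162.240/28 -> H0 at depth 28
  add 117.60.179.32/28 -> H3 at depth 28

== LOOKUPS ==
["H2","H1","H2","no-route","H2","H2","H0","H2","H4"]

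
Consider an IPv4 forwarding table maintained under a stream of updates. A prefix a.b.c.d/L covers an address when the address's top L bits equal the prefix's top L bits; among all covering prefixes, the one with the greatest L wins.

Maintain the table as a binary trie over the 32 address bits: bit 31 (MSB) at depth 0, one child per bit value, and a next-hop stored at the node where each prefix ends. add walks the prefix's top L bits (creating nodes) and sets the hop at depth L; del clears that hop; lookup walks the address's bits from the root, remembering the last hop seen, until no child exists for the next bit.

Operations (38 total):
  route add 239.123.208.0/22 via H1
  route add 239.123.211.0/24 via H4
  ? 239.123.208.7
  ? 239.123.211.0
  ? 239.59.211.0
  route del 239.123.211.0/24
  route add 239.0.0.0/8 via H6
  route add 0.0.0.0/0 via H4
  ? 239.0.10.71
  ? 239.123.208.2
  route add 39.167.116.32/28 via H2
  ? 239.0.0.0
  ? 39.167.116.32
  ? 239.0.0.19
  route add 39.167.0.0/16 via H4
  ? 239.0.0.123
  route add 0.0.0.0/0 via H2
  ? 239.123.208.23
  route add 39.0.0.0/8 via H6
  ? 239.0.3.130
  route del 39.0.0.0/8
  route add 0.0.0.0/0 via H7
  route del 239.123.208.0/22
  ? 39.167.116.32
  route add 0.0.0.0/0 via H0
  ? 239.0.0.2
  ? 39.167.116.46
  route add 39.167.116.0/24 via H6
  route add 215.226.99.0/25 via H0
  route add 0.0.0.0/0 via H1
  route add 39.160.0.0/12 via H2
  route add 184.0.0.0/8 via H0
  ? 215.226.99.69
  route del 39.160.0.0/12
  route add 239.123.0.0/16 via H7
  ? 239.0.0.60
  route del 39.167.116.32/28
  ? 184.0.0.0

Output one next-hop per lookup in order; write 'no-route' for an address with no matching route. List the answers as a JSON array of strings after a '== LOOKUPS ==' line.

Process each operation:
  + 239.123.208.0/22 (H1) depth=22
  + 239.123.211.0/24 (H4) depth=24
  lookup 239.123.208.7: bits 1110111101111011110100 walk d0:-→d1:-→d2:-→d3:-→d4:-→d5:-→d6:-→d7:-→d8:-→d9:-→d10:-→d11:-→d12:-→d13:-→d14:-→d15:-→d16:-→d17:-→d18:-→d19:-→d20:-→d21:-→d22:H1 -> H1
  lookup 239.123.211.0: bits 111011110111101111010011 walk d0:-→d1:-→d2:-→d3:-→d4:-→d5:-→d6:-→d7:-→d8:-→d9:-→d10:-→d11:-→d12:-→d13:-→d14:-→d15:-→d16:-→d17:-→d18:-→d19:-→d20:-→d21:-→d22:H1→d23:-→d24:H4 -> H4
  lookup 239.59.211.0: bits 111011110 walk d0:-→d1:-→d2:-→d3:-→d4:-→d5:-→d6:-→d7:-→d8:-→d9:- -> no-route
  - 239.123.211.0/24 clear@24
  + 239.0.0.0/8 (H6) depth=8
  + 0.0.0.0/0 (H4) depth=0
  lookup 239.0.10.71: bits 111011110 walk d0:H4→d1:-→d2:-→d3:-→d4:-→d5:-→d6:-→d7:-→d8:H6→d9:- -> H6
  lookup 239.123.208.2: bits 1110111101111011110100 walk d0:H4→d1:-→d2:-→d3:-→d4:-→d5:-→d6:-→d7:-→d8:H6→d9:-→d10:-→d11:-→d12:-→d13:-→d14:-→d15:-→d16:-→d17:-→d18:-→d19:-→d20:-→d21:-→d22:H1 -> H1
  + 39.167.116.32/28 (H2) depth=28
  lookup 239.0.0.0: bits 111011110 walk d0:H4→d1:-→d2:-→d3:-→d4:-→d5:-→d6:-→d7:-→d8:H6→d9:- -> H6
  lookup 39.167.116.32: bits 0010011110100111011101000010 walk d0:H4→d1:-→d2:-→d3:-→d4:-→d5:-→d6:-→d7:-→d8:-→d9:-→d10:-→d11:-→d12:-→d13:-→d14:-→d15:-→d16:-→d17:-→d18:-→d19:-→d20:-→d21:-→d22:-→d23:-→d24:-→d25:-→d26:-→d27:-→d28:H2 -> H2
  lookup 239.0.0.19: bits 111011110 walk d0:H4→d1:-→d2:-→d3:-→d4:-→d5:-→d6:-→d7:-→d8:H6→d9:- -> H6
  + 39.167.0.0/16 (H4) depth=16
  lookup 239.0.0.123: bits 111011110 walk d0:H4→d1:-→d2:-→d3:-→d4:-→d5:-→d6:-→d7:-→d8:H6→d9:- -> H6
  + 0.0.0.0/0 (H2) depth=0
  lookup 239.123.208.23: bits 1110111101111011110100 walk d0:H2→d1:-→d2:-→d3:-→d4:-→d5:-→d6:-→d7:-→d8:H6→d9:-→d10:-→d11:-→d12:-→d13:-→d14:-→d15:-→d16:-→d17:-→d18:-→d19:-→d20:-→d21:-→d22:H1 -> H1
  + 39.0.0.0/8 (H6) depth=8
  lookup 239.0.3.130: bits 111011110 walk d0:H2→d1:-→d2:-→d3:-→d4:-→d5:-→d6:-→d7:-→d8:H6→d9:- -> H6
  - 39.0.0.0/8 clear@8
  + 0.0.0.0/0 (H7) depth=0
  - 239.123.208.0/22 clear@22
  lookup 39.167.116.32: bits 0010011110100111011101000010 walk d0:H7→d1:-→d2:-→d3:-→d4:-→d5:-→d6:-→d7:-→d8:-→d9:-→d10:-→d11:-→d12:-→d13:-→d14:-→d15:-→d16:H4→d17:-→d18:-→d19:-→d20:-→d21:-→d22:-→d23:-→d24:-→d25:-→d26:-→d27:-→d28:H2 -> H2
  + 0.0.0.0/0 (H0) depth=0
  lookup 239.0.0.2: bits 111011110 walk d0:H0→d1:-→d2:-→d3:-→d4:-→d5:-→d6:-→d7:-→d8:H6→d9:- -> H6
  lookup 39.167.116.46: bits 0010011110100111011101000010 walk d0:H0→d1:-→d2:-→d3:-→d4:-→d5:-→d6:-→d7:-→d8:-→d9:-→d10:-→d11:-→d12:-→d13:-→d14:-→d15:-→d16:H4→d17:-→d18:-→d19:-→d20:-→d21:-→d22:-→d23:-→d24:-→d25:-→d26:-→d27:-→d28:H2 -> H2
  + 39.167.116.0/24 (H6) depth=24
  + 215.226.99.0/25 (H0) depth=25
  + 0.0.0.0/0 (H1) depth=0
  + 39.160.0.0/12 (H2) depth=12
  + 184.0.0.0/8 (H0) depth=8
  lookup 215.226.99.69: bits 1101011111100010011000110 walk d0:H1→d1:-→d2:-→d3:-→d4:-→d5:-→d6:-→d7:-→d8:-→d9:-→d10:-→d11:-→d12:-→d13:-→d14:-→d15:-→d16:-→d17:-→d18:-→d19:-→d20:-→d21:-→d22:-→d23:-→d24:-→d25:H0 -> H0
  - 39.160.0.0/12 clear@12
  + 239.123.0.0/16 (H7) depth=16
  lookup 239.0.0.60: bits 111011110 walk d0:H1→d1:-→d2:-→d3:-→d4:-→d5:-→d6:-→d7:-→d8:H6→d9:- -> H6
  - 39.167.116.32/28 clear@28
  lookup 184.0.0.0: bits 10111000 walk d0:H1→d1:-→d2:-→d3:-→d4:-→d5:-→d6:-→d7:-→d8:H0 -> H0

== LOOKUPS ==
["H1","H4","no-route","H6","H1","H6","H2","H6","H6","H1","H6","H2","H6","H2","H0","H6","H0"]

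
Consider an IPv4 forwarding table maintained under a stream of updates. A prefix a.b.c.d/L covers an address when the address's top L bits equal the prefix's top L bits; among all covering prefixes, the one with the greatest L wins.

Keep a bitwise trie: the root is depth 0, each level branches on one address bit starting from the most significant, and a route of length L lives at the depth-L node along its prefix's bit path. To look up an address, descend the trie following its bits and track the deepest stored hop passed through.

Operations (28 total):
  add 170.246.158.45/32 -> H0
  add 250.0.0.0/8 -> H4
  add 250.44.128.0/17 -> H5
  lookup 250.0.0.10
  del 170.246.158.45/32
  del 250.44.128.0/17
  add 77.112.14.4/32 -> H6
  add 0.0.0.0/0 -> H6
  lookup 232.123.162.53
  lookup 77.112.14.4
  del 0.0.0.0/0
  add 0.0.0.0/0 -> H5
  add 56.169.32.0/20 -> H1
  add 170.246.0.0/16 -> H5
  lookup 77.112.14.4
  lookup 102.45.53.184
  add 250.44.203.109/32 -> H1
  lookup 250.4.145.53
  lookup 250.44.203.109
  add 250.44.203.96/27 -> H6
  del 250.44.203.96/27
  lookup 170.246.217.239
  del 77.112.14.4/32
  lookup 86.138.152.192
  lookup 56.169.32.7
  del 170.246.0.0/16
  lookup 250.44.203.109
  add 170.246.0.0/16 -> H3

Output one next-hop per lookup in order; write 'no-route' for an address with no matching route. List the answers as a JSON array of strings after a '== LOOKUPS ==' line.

Trace:
  + 170.246.158.45/32 (H0) depth=32
  + 250.0.0.0/8 (H4) depth=8
  + 250.44.128.0/17 (H5) depth=17
  Q 250.0.0.10: descend 1111101000 ; hops seen [H4] ; pick H4
  del 170.246.158.45/32 (clear depth 32)
  del 250.44.128.0/17 (clear depth 17)
  + 77.112.14.4/32 (H6) depth=32
  + 0.0.0.0/0 (H6) depth=0
  Q 232.123.162.53: descend 111 ; hops seen [H6] ; pick H6
  Q 77.112.14.4: descend 01001101011100000000111000000100 ; hops seen [H6,H6] ; pick H6
  del 0.0.0.0/0 (clear depth 0)
  + 0.0.0.0/0 (H5) depth=0
  + 56.169.32.0/20 (H1) depth=20
  + 170.246.0.0/16 (H5) depth=16
  Q 77.112.14.4: descend 01001101011100000000111000000100 ; hops seen [H5,H6] ; pick H6
  Q 102.45.53.184: descend 01 ; hops seen [H5] ; pick H5
  + 250.44.203.109/32 (H1) depth=32
  Q 250.4.145.53: descend 1111101000 ; hops seen [H5,H4] ; pick H4
  Q 250.44.203.109: descend 11111010001011001100101101101101 ; hops seen [H5,H4,H1] ; pick H1
  + 250.44.203.96/27 (H6) depth=27
  del 250.44.203.96/27 (clear depth 27)
  Q 170.246.217.239: descend 10101010111101101 ; hops seen [H5,H5] ; pick H5
  del 77.112.14.4/32 (clear depth 32)
  Q 86.138.152.192: descend 010 ; hops seen [H5] ; pick H5
  Q 56.169.32.7: descend 00111000101010010010 ; hops seen [H5,H1] ; pick H1
  del 170.246.0.0/16 (clear depth 16)
  Q 250.44.203.109: descend 11111010001011001100101101101101 ; hops seen [H5,H4,H1] ; pick H1
  + 170.246.0.0/16 (H3) depth=16

== LOOKUPS ==
["H4","H6","H6","H6","H5","H4","H1","H5","H5","H1","H1"]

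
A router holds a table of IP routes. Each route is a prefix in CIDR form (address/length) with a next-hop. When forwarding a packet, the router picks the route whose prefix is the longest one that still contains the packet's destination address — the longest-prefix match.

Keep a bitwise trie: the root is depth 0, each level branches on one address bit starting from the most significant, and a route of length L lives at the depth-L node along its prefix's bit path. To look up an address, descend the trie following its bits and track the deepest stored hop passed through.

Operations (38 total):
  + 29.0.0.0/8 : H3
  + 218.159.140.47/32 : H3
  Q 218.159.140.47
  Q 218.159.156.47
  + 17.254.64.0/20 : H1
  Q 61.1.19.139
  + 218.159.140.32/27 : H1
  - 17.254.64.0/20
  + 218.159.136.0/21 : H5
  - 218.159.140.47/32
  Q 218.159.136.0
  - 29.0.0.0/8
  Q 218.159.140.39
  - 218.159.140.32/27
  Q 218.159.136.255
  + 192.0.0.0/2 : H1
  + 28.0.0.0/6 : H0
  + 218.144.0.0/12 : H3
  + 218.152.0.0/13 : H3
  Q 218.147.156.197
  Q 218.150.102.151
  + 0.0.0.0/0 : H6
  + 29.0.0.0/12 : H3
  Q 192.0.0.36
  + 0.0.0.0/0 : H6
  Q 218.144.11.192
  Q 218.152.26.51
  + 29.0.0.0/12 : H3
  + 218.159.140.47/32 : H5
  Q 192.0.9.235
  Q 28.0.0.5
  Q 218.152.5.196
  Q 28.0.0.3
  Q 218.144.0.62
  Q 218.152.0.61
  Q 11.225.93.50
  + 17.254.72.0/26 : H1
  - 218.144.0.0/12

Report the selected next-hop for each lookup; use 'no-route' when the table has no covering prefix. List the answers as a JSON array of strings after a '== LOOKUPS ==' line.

Apply in order:
  add 29.0.0.0/8 -> H3 at depth 8
  add 218.159.140.47/32 -> H3 at depth 32
  Q 218.159.140.47: descend 11011010100111111000110000101111 ; hops seen [H3] ; pick H3
  Q 218.159.156.47: descend 1101101010011111100 ; hops seen [∅] ; pick no-route
  add 17.254.64.0/20 -> H1 at depth 20
  Q 61.1.19.139: descend 00 ; hops seen [∅] ; pick no-route
  add 218.159.140.32/27 -> H1 at depth 27
  - 17.254.64.0/20 clear@20
  add 218.159.136.0/21 -> H5 at depth 21
  - 218.159.140.47/32 clear@32
  Q 218.159.136.0: descend 110110101001111110001 ; hops seen [H5] ; pick H5
  - 29.0.0.0/8 clear@8
  Q 218.159.140.39: descend 1101101010011111100011000010 ; hops seen [H5,H1] ; pick H1
  - 218.159.140.32/27 clear@27
  Q 218.159.136.255: descend 110110101001111110001 ; hops seen [H5] ; pick H5
  add 192.0.0.0/2 -> H1 at depth 2
  add 28.0.0.0/6 -> H0 at depth 6
  add 218.144.0.0/12 -> H3 at depth 12
  add 218.152.0.0/13 -> H3 at depth 13
  Q 218.147.156.197: descend 110110101001 ; hops seen [H1,H3] ; pick H3
  Q 218.150.102.151: descend 110110101001 ; hops seen [H1,H3] ; pick H3
  add 0.0.0.0/0 -> H6 at depth 0
  add 29.0.0.0/12 -> H3 at depth 12
  Q 192.0.0.36: descend 110 ; hops seen [H6,H1] ; pick H1
  add 0.0.0.0/0 -> H6 at depth 0
  Q 218.144.11.192: descend 110110101001 ; hops seen [H6,H1,H3] ; pick H3
  Q 218.152.26.51: descend 1101101010011 ; hops seen [H6,H1,H3,H3] ; pick H3
  add 29.0.0.0/12 -> H3 at depth 12
  add 218.159.140.47/32 -> H5 at depth 32
  Q 192.0.9.235: descend 110 ; hops seen [H6,H1] ; pick H1
  Q 28.0.0.5: descend 0001110 ; hops seen [H6,H0] ; pick H0
  Q 218.152.5.196: descend 1101101010011 ; hops seen [H6,H1,H3,H3] ; pick H3
  Q 28.0.0.3: descend 0001110 ; hops seen [H6,H0] ; pick H0
  Q 218.144.0.62: descend 110110101001 ; hops seen [H6,H1,H3] ; pick H3
  Q 218.152.0.61: descend 1101101010011 ; hops seen [H6,H1,H3,H3] ; pick H3
  Q 11.225.93.50: descend 000 ; hops seen [H6] ; pick H6
  add 17.254.72.0/26 -> H1 at depth 26
  - 218.144.0.0/12 clear@12

== LOOKUPS ==
["H3","no-route","no-route","H5","H1","H5","H3","H3","H1","H3","H3","H1","H0","H3","H0","H3","H3","H6"]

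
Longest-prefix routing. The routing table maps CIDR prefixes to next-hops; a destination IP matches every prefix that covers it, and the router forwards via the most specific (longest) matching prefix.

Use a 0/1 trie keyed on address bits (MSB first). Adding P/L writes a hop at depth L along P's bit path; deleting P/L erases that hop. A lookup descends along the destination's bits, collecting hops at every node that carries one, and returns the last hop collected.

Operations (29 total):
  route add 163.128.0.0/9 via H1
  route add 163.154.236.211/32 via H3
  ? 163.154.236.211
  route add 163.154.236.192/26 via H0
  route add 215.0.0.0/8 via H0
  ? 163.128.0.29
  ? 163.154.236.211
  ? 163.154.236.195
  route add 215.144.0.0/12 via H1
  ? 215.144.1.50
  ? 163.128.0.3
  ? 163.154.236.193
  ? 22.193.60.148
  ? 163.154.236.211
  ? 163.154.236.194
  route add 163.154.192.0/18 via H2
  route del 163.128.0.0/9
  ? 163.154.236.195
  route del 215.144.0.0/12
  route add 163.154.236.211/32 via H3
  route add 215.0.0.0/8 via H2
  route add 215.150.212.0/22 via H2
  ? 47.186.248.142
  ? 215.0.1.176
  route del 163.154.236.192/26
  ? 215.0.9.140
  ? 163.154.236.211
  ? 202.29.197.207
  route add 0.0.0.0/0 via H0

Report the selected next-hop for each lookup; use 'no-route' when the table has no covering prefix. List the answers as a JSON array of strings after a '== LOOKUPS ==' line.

Apply in order:
  + 163.128.0.0/9 (H1) depth=9
  + 163.154.236.211/32 (H3) depth=32
  ? 163.154.236.211  path d0:-→d1:-→d2:-→d3:-→d4:-→d5:-→d6:-→d7:-→d8:-→d9:H1→d10:-→d11:-→d12:-→d13:-→d14:-→d15:-→d16:-→d17:-→d18:-→d19:-→d20:-→d21:-→d22:-→d23:-→d24:-→d25:-→d26:-→d27:-→d28:-→d29:-→d30:-→d31:-→d32:H3  best=H3
  + 163.154.236.192/26 (H0) depth=26
  + 215.0.0.0/8 (H0) depth=8
  ? 163.128.0.29  path d0:-→d1:-→d2:-→d3:-→d4:-→d5:-→d6:-→d7:-→d8:-→d9:H1→d10:-→d11:-  best=H1
  ? 163.154.236.211  path d0:-→d1:-→d2:-→d3:-→d4:-→d5:-→d6:-→d7:-→d8:-→d9:H1→d10:-→d11:-→d12:-→d13:-→d14:-→d15:-→d16:-→d17:-→d18:-→d19:-→d20:-→d21:-→d22:-→d23:-→d24:-→d25:-→d26:H0→d27:-→d28:-→d29:-→d30:-→d31:-→d32:H3  best=H3
  ? 163.154.236.195  path d0:-→d1:-→d2:-→d3:-→d4:-→d5:-→d6:-→d7:-→d8:-→d9:H1→d10:-→d11:-→d12:-→d13:-→d14:-→d15:-→d16:-→d17:-→d18:-→d19:-→d20:-→d21:-→d22:-→d23:-→d24:-→d25:-→d26:H0→d27:-  best=H0
  + 215.144.0.0/12 (H1) depth=12
  ? 215.144.1.50  path d0:-→d1:-→d2:-→d3:-→d4:-→d5:-→d6:-→d7:-→d8:H0→d9:-→d10:-→d11:-→d12:H1  best=H1
  ? 163.128.0.3  path d0:-→d1:-→d2:-→d3:-→d4:-→d5:-→d6:-→d7:-→d8:-→d9:H1→d10:-→d11:-  best=H1
  ? 163.154.236.193  path d0:-→d1:-→d2:-→d3:-→d4:-→d5:-→d6:-→d7:-→d8:-→d9:H1→d10:-→d11:-→d12:-→d13:-→d14:-→d15:-→d16:-→d17:-→d18:-→d19:-→d20:-→d21:-→d22:-→d23:-→d24:-→d25:-→d26:H0→d27:-  best=H0
  ? 22.193.60.148  path d0:-  best=no-route
  ? 163.154.236.211  path d0:-→d1:-→d2:-→d3:-→d4:-→d5:-→d6:-→d7:-→d8:-→d9:H1→d10:-→d11:-→d12:-→d13:-→d14:-→d15:-→d16:-→d17:-→d18:-→d19:-→d20:-→d21:-→d22:-→d23:-→d24:-→d25:-→d26:H0→d27:-→d28:-→d29:-→d30:-→d31:-→d32:H3  best=H3
  ? 163.154.236.194  path d0:-→d1:-→d2:-→d3:-→d4:-→d5:-→d6:-→d7:-→d8:-→d9:H1→d10:-→d11:-→d12:-→d13:-→d14:-→d15:-→d16:-→d17:-→d18:-→d19:-→d20:-→d21:-→d22:-→d23:-→d24:-→d25:-→d26:H0→d27:-  best=H0
  + 163.154.192.0/18 (H2) depth=18
  del 163.128.0.0/9 (clear depth 9)
  ? 163.154.236.195  path d0:-→d1:-→d2:-→d3:-→d4:-→d5:-→d6:-→d7:-→d8:-→d9:-→d10:-→d11:-→d12:-→d13:-→d14:-→d15:-→d16:-→d17:-→d18:H2→d19:-→d20:-→d21:-→d22:-→d23:-→d24:-→d25:-→d26:H0→d27:-  best=H0
  del 215.144.0.0/12 (clear depth 12)
  + 163.154.236.211/32 (H3) depth=32
  + 215.0.0.0/8 (H2) depth=8
  + 215.150.212.0/22 (H2) depth=22
  ? 47.186.248.142  path d0:-  best=no-route
  ? 215.0.1.176  path d0:-→d1:-→d2:-→d3:-→d4:-→d5:-→d6:-→d7:-→d8:H2  best=H2
  del 163.154.236.192/26 (clear depth 26)
  ? 215.0.9.140  path d0:-→d1:-→d2:-→d3:-→d4:-→d5:-→d6:-→d7:-→d8:H2  best=H2
  ? 163.154.236.211  path d0:-→d1:-→d2:-→d3:-→d4:-→d5:-→d6:-→d7:-→d8:-→d9:-→d10:-→d11:-→d12:-→d13:-→d14:-→d15:-→d16:-→d17:-→d18:H2→d19:-→d20:-→d21:-→d22:-→d23:-→d24:-→d25:-→d26:-→d27:-→d28:-→d29:-→d30:-→d31:-→d32:H3  best=H3
  ? 202.29.197.207  path d0:-→d1:-→d2:-→d3:-  best=no-route
  + 0.0.0.0/0 (H0) depth=0

== LOOKUPS ==
["H3","H1","H3","H0","H1","H1","H0","no-route","H3","H0","H0","no-route","H2","H2","H3","no-route"]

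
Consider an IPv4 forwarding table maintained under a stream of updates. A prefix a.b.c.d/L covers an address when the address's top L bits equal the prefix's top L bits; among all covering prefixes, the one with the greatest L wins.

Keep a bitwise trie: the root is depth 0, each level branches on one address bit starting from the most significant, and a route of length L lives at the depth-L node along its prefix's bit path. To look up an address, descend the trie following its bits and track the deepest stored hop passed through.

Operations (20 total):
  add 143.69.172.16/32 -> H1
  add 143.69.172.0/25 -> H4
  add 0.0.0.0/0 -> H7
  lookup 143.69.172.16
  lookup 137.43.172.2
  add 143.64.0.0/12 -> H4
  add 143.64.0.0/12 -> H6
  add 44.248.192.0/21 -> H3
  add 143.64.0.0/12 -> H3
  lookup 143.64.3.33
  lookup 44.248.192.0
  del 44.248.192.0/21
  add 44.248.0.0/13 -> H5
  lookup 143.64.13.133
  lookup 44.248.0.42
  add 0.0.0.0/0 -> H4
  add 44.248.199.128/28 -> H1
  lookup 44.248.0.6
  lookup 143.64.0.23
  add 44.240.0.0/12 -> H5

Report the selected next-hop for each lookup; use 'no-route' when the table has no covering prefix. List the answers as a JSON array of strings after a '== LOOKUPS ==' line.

Process each operation:
  add 143.69.172.16/32 -> H1 at depth 32
  add 143.69.172.0/25 -> H4 at depth 25
  add 0.0.0.0/0 -> H7 at depth 0
  lookup 143.69.172.16: bits 10001111010001011010110000010000 walk d0:H7→d1:-→d2:-→d3:-→d4:-→d5:-→d6:-→d7:-→d8:-→d9:-→d10:-→d11:-→d12:-→d13:-→d14:-→d15:-→d16:-→d17:-→d18:-→d19:-→d20:-→d21:-→d22:-→d23:-→d24:-→d25:H4→d26:-→d27:-→d28:-→d29:-→d30:-→d31:-→d32:H1 -> H1
  lookup 137.43.172.2: bits 10001 walk d0:H7→d1:-→d2:-→d3:-→d4:-→d5:- -> H7
  add 143.64.0.0/12 -> H4 at depth 12
  add 143.64.0.0/12 -> H6 at depth 12
  add 44.248.192.0/21 -> H3 at depth 21
  add 143.64.0.0/12 -> H3 at depth 12
  lookup 143.64.3.33: bits 1000111101000 walk d0:H7→d1:-→d2:-→d3:-→d4:-→d5:-→d6:-→d7:-→d8:-→d9:-→d10:-→d11:-→d12:H3→d13:- -> H3
  lookup 44.248.192.0: bits 001011001111100011000 walk d0:H7→d1:-→d2:-→d3:-→d4:-→d5:-→d6:-→d7:-→d8:-→d9:-→d10:-→d11:-→d12:-→d13:-→d14:-→d15:-→d16:-→d17:-→d18:-→d19:-→d20:-→d21:H3 -> H3
  del 44.248.192.0/21 (clear depth 21)
  add 44.248.0.0/13 -> H5 at depth 13
  lookup 143.64.13.133: bits 1000111101000 walk d0:H7→d1:-→d2:-→d3:-→d4:-→d5:-→d6:-→d7:-→d8:-→d9:-→d10:-→d11:-→d12:H3→d13:- -> H3
  lookup 44.248.0.42: bits 0010110011111000 walk d0:H7→d1:-→d2:-→d3:-→d4:-→d5:-→d6:-→d7:-→d8:-→d9:-→d10:-→d11:-→d12:-→d13:H5→d14:-→d15:-→d16:- -> H5
  add 0.0.0.0/0 -> H4 at depth 0
  add 44.248.199.128/28 -> H1 at depth 28
  lookup 44.248.0.6: bits 0010110011111000 walk d0:H4→d1:-→d2:-→d3:-→d4:-→d5:-→d6:-→d7:-→d8:-→d9:-→d10:-→d11:-→d12:-→d13:H5→d14:-→d15:-→d16:- -> H5
  lookup 143.64.0.23: bits 1000111101000 walk d0:H4→d1:-→d2:-→d3:-→d4:-→d5:-→d6:-→d7:-→d8:-→d9:-→d10:-→d11:-→d12:H3→d13:- -> H3
  add 44.240.0.0/12 -> H5 at depth 12

== LOOKUPS ==
["H1","H7","H3","H3","H3","H5","H5","H3"]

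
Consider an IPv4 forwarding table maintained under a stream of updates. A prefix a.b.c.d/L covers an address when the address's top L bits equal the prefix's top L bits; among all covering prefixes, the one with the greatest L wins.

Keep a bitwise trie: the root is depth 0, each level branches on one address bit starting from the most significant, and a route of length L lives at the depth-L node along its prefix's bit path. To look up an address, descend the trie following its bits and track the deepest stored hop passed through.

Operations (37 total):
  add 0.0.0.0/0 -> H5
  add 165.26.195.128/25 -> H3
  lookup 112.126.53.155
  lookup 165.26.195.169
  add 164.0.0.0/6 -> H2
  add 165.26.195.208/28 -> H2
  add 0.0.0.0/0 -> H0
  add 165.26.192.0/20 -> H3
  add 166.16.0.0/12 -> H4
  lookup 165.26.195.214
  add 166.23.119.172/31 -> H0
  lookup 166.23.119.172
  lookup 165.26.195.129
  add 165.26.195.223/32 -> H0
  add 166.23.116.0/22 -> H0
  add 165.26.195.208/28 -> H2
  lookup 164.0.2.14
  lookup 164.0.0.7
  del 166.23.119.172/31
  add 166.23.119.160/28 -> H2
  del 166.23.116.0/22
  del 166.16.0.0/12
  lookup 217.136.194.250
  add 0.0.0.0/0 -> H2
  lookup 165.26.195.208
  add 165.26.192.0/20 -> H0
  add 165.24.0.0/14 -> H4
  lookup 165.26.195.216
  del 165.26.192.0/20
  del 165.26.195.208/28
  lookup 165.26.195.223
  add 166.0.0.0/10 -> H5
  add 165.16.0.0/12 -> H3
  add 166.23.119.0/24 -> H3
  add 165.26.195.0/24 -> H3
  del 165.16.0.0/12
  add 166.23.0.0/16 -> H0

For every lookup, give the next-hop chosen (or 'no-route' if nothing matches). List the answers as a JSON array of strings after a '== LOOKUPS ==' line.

Trace:
  + 0.0.0.0/0 (H5) depth=0
  + 165.26.195.128/25 (H3) depth=25
  ? 112.126.53.155  path d0:H5  best=H5
  ? 165.26.195.169  path d0:H5→d1:-→d2:-→d3:-→d4:-→d5:-→d6:-→d7:-→d8:-→d9:-→d10:-→d11:-→d12:-→d13:-→d14:-→d15:-→d16:-→d17:-→d18:-→d19:-→d20:-→d21:-→d22:-→d23:-→d24:-→d25:H3  best=H3
  + 164.0.0.0/6 (H2) depth=6
  + 165.26.195.208/28 (H2) depth=28
  + 0.0.0.0/0 (H0) depth=0
  + 165.26.192.0/20 (H3) depth=20
  + 166.16.0.0/12 (H4) depth=12
  ? 165.26.195.214  path d0:H0→d1:-→d2:-→d3:-→d4:-→d5:-→d6:H2→d7:-→d8:-→d9:-→d10:-→d11:-→d12:-→d13:-→d14:-→d15:-→d16:-→d17:-→d18:-→d19:-→d20:H3→d21:-→d22:-→d23:-→d24:-→d25:H3→d26:-→d27:-→d28:H2  best=H2
  + 166.23.119.172/31 (H0) depth=31
  ? 166.23.119.172  path d0:H0→d1:-→d2:-→d3:-→d4:-→d5:-→d6:H2→d7:-→d8:-→d9:-→d10:-→d11:-→d12:H4→d13:-→d14:-→d15:-→d16:-→d17:-→d18:-→d19:-→d20:-→d21:-→d22:-→d23:-→d24:-→d25:-→d26:-→d27:-→d28:-→d29:-→d30:-→d31:H0  best=H0
  ? 165.26.195.129  path d0:H0→d1:-→d2:-→d3:-→d4:-→d5:-→d6:H2→d7:-→d8:-→d9:-→d10:-→d11:-→d12:-→d13:-→d14:-→d15:-→d16:-→d17:-→d18:-→d19:-→d20:H3→d21:-→d22:-→d23:-→d24:-→d25:H3  best=H3
  + 165.26.195.223/32 (H0) depth=32
  + 166.23.116.0/22 (H0) depth=22
  + 165.26.195.208/28 (H2) depth=28
  ? 164.0.2.14  path d0:H0→d1:-→d2:-→d3:-→d4:-→d5:-→d6:H2→d7:-  best=H2
  ? 164.0.0.7  path d0:H0→d1:-→d2:-→d3:-→d4:-→d5:-→d6:H2→d7:-  best=H2
  - 166.23.119.172/31 clear@31
  + 166.23.119.160/28 (H2) depth=28
  - 166.23.116.0/22 clear@22
  - 166.16.0.0/12 clear@12
  ? 217.136.194.250  path d0:H0→d1:-  best=H0
  + 0.0.0.0/0 (H2) depth=0
  ? 165.26.195.208  path d0:H2→d1:-→d2:-→d3:-→d4:-→d5:-→d6:H2→d7:-→d8:-→d9:-→d10:-→d11:-→d12:-→d13:-→d14:-→d15:-→d16:-→d17:-→d18:-→d19:-→d20:H3→d21:-→d22:-→d23:-→d24:-→d25:H3→d26:-→d27:-→d28:H2  best=H2
  + 165.26.192.0/20 (H0) depth=20
  + 165.24.0.0/14 (H4) depth=14
  ? 165.26.195.216  path d0:H2→d1:-→d2:-→d3:-→d4:-→d5:-→d6:H2→d7:-→d8:-→d9:-→d10:-→d11:-→d12:-→d13:-→d14:H4→d15:-→d16:-→d17:-→d18:-→d19:-→d20:H0→d21:-→d22:-→d23:-→d24:-→d25:H3→d26:-→d27:-→d28:H2→d29:-  best=H2
  - 165.26.192.0/20 clear@20
  - 165.26.195.208/28 clear@28
  ? 165.26.195.223  path d0:H2→d1:-→d2:-→d3:-→d4:-→d5:-→d6:H2→d7:-→d8:-→d9:-→d10:-→d11:-→d12:-→d13:-→d14:H4→d15:-→d16:-→d17:-→d18:-→d19:-→d20:-→d21:-→d22:-→d23:-→d24:-→d25:H3→d26:-→d27:-→d28:-→d29:-→d30:-→d31:-→d32:H0  best=H0
  + 166.0.0.0/10 (H5) depth=10
  + 165.16.0.0/12 (H3) depth=12
  + 166.23.119.0/24 (H3) depth=24
  + 165.26.195.0/24 (H3) depth=24
  - 165.16.0.0/12 clear@12
  + 166.23.0.0/16 (H0) depth=16

== LOOKUPS ==
["H5","H3","H2","H0","H3","H2","H2","H0","H2","H2","H0"]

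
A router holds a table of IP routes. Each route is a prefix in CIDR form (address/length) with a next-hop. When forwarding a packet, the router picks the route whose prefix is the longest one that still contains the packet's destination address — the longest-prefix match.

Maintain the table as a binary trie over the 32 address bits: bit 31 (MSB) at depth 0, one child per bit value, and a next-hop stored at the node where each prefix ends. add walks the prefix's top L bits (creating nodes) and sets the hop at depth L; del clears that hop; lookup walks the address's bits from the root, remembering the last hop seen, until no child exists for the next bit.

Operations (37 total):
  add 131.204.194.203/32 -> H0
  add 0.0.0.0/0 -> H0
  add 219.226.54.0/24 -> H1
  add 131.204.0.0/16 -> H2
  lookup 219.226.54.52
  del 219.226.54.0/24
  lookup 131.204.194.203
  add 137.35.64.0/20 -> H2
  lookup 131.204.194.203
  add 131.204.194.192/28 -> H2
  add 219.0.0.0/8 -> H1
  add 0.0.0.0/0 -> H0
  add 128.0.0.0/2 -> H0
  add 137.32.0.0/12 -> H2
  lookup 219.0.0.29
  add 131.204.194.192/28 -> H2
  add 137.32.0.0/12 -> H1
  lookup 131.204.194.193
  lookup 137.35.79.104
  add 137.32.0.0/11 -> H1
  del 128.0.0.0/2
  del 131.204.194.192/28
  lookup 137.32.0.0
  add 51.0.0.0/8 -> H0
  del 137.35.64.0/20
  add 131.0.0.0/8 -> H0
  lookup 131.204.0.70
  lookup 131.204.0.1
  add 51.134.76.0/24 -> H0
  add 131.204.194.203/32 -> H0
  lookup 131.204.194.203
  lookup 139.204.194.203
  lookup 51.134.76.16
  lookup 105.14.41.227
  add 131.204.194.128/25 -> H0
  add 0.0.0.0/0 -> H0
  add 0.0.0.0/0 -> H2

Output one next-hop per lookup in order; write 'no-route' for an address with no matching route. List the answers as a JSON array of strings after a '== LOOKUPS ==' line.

Trace:
  + 131.204.194.203/32 (H0) depth=32
  + 0.0.0.0/0 (H0) depth=0
  + 219.226.54.0/24 (H1) depth=24
  + 131.204.0.0/16 (H2) depth=16
  lookup 219.226.54.52: bits 110110111110001000110110 walk d0:H0→d1:-→d2:-→d3:-→d4:-→d5:-→d6:-→d7:-→d8:-→d9:-→d10:-→d11:-→d12:-→d13:-→d14:-→d15:-→d16:-→d17:-→d18:-→d19:-→d20:-→d21:-→d22:-→d23:-→d24:H1 -> H1
  - 219.226.54.0/24 clear@24
  lookup 131.204.194.203: bits 10000011110011001100001011001011 walk d0:H0→d1:-→d2:-→d3:-→d4:-→d5:-→d6:-→d7:-→d8:-→d9:-→d10:-→d11:-→d12:-→d13:-→d14:-→d15:-→d16:H2→d17:-→d18:-→d19:-→d20:-→d21:-→d22:-→d23:-→d24:-→d25:-→d26:-→d27:-→d28:-→d29:-→d30:-→d31:-→d32:H0 -> H0
  + 137.35.64.0/20 (H2) depth=20
  lookup 131.204.194.203: bits 10000011110011001100001011001011 walk d0:H0→d1:-→d2:-→d3:-→d4:-→d5:-→d6:-→d7:-→d8:-→d9:-→d10:-→d11:-→d12:-→d13:-→d14:-→d15:-→d16:H2→d17:-→d18:-→d19:-→d20:-→d21:-→d22:-→d23:-→d24:-→d25:-→d26:-→d27:-→d28:-→d29:-→d30:-→d31:-→d32:H0 -> H0
  + 131.204.194.192/28 (H2) depth=28
  + 219.0.0.0/8 (H1) depth=8
  + 0.0.0.0/0 (H0) depth=0
  + 128.0.0.0/2 (H0) depth=2
  + 137.32.0.0/12 (H2) depth=12
  lookup 219.0.0.29: bits 11011011 walk d0:H0→d1:-→d2:-→d3:-→d4:-→d5:-→d6:-→d7:-→d8:H1 -> H1
  + 131.204.194.192/28 (H2) depth=28
  + 137.32.0.0/12 (H1) depth=12
  lookup 131.204.194.193: bits 1000001111001100110000101100 walk d0:H0→d1:-→d2:H0→d3:-→d4:-→d5:-→d6:-→d7:-→d8:-→d9:-→d10:-→d11:-→d12:-→d13:-→d14:-→d15:-→d16:H2→d17:-→d18:-→d19:-→d20:-→d21:-→d22:-→d23:-→d24:-→d25:-→d26:-→d27:-→d28:H2 -> H2
  lookup 137.35.79.104: bits 10001001001000110100 walk d0:H0→d1:-→d2:H0→d3:-→d4:-→d5:-→d6:-→d7:-→d8:-→d9:-→d10:-→d11:-→d12:H1→d13:-→d14:-→d15:-→d16:-→d17:-→d18:-→d19:-→d20:H2 -> H2
  + 137.32.0.0/11 (H1) depth=11
  - 128.0.0.0/2 clear@2
  - 131.204.194.192/28 clear@28
  lookup 137.32.0.0: bits 10001001001000 walk d0:H0→d1:-→d2:-→d3:-→d4:-→d5:-→d6:-→d7:-→d8:-→d9:-→d10:-→d11:H1→d12:H1→d13:-→d14:- -> H1
  + 51.0.0.0/8 (H0) depth=8
  - 137.35.64.0/20 clear@20
  + 131.0.0.0/8 (H0) depth=8
  lookup 131.204.0.70: bits 1000001111001100 walk d0:H0→d1:-→d2:-→d3:-→d4:-→d5:-→d6:-→d7:-→d8:H0→d9:-→d10:-→d11:-→d12:-→d13:-→d14:-→d15:-→d16:H2 -> H2
  lookup 131.204.0.1: bits 1000001111001100 walk d0:H0→d1:-→d2:-→d3:-→d4:-→d5:-→d6:-→d7:-→d8:H0→d9:-→d10:-→d11:-→d12:-→d13:-→d14:-→d15:-→d16:H2 -> H2
  + 51.134.76.0/24 (H0) depth=24
  + 131.204.194.203/32 (H0) depth=32
  lookup 131.204.194.203: bits 10000011110011001100001011001011 walk d0:H0→d1:-→d2:-→d3:-→d4:-→d5:-→d6:-→d7:-→d8:H0→d9:-→d10:-→d11:-→d12:-→d13:-→d14:-→d15:-→d16:H2→d17:-→d18:-→d19:-→d20:-→d21:-→d22:-→d23:-→d24:-→d25:-→d26:-→d27:-→d28:-→d29:-→d30:-→d31:-→d32:H0 -> H0
  lookup 139.204.194.203: bits 100010 walk d0:H0→d1:-→d2:-→d3:-→d4:-→d5:-→d6:- -> H0
  lookup 51.134.76.16: bits 001100111000011001001100 walk d0:H0→d1:-→d2:-→d3:-→d4:-→d5:-→d6:-→d7:-→d8:H0→d9:-→d10:-→d11:-→d12:-→d13:-→d14:-→d15:-→d16:-→d17:-→d18:-→d19:-→d20:-→d21:-→d22:-→d23:-→d24:H0 -> H0
  lookup 105.14.41.227: bits 0 walk d0:H0→d1:- -> H0
  + 131.204.194.128/25 (H0) depth=25
  + 0.0.0.0/0 (H0) depth=0
  + 0.0.0.0/0 (H2) depth=0

== LOOKUPS ==
["H1","H0","H0","H1","H2","H2","H1","H2","H2","H0","H0","H0","H0"]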